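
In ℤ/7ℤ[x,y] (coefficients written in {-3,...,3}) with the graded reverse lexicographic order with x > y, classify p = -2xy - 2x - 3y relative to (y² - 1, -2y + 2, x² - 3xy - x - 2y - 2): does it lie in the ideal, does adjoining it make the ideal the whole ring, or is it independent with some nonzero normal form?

First compute the reduced Gröbner basis of I by Buchberger's algorithm.
f_1 = y² - 1, LT = y².
f_2 = -2y + 2, LT = y.
f_3 = x² - 3xy - x - 2y - 2, LT = x².

The S-polynomials (S(f_1,f_2), S(f_1,f_3), S(f_2,f_3)) all reduce to 0 modulo the current basis, so we have a Gröbner basis.
Inter-reduce: drop elements whose leading term is divisible by another's, tail-reduce, and make monic.
Reduced Gröbner basis: {x² + 3x + 3, y - 1}.
Label its elements g_1 = x² + 3x + 3, g_2 = y - 1.

Reduce p = -2xy - 2x - 3y modulo G:
  leading term xy: subtract (-2x)·g_2 from -2xy - 2x - 3y → 3x - 3y
  leading term x: no divisor's leading term divides it; move 3x to the remainder.
  leading term y: subtract (-3)·g_2 from -3y → -3
  leading term 1: no divisor's leading term divides it; move -3 to the remainder.
  normal form = 3x - 3.
The normal form is nonzero, so p ∉ I. Since p minus its normal form lies in I, I + (p) = I + (r) where r = 3x - 3; decide whether this ideal is the whole ring.
Run Buchberger on G together with r (pairs among the g_i already reduce to 0 since G is a Gröbner basis):
g_1 = x² + 3x + 3, LT = x².
g_2 = y - 1, LT = y.
r = 3x - 3, LT = x.

The S-polynomials (S(g_1,g_2), S(g_1,r), S(g_2,r)) all reduce to 0 modulo the current basis, so we have a Gröbner basis.
Inter-reduce: drop elements whose leading term is divisible by another's, tail-reduce, and make monic.
Reduced Gröbner basis: {x - 1, y - 1}.
The reduced Gröbner basis of I + (p) is {x - 1, y - 1} ≠ {1}, a proper ideal, so the enlarged system stays consistent: p is independent of I, with normal form 3x - 3.

-2xy - 2x - 3y is independent of I; its normal form modulo I is 3x - 3.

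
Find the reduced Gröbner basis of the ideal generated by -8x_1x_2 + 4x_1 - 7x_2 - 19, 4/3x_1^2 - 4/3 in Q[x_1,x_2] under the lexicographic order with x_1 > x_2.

The reduced Gröbner basis is the canonical form of the ideal for this ordering.

f_1 = -8x_1x_2 + 4x_1 - 7x_2 - 19, LT = x_1x_2.
f_2 = 4/3x_1^2 - 4/3, LT = x_1^2.

S(f_1,f_2): lcm = x_1^2x_2. S = -1/2x_1^2 + 7/8x_1x_2 + 19/8x_1 + x_2.
  leading term x_1^2: subtract (-3/8)·f_2 from -1/2x_1^2 + 7/8x_1x_2 + 19/8x_1 + x_2 → 7/8x_1x_2 + 19/8x_1 + x_2 - 1/2
  leading term x_1x_2: subtract (-7/64)·f_1 from 7/8x_1x_2 + 19/8x_1 + x_2 - 1/2 → 45/16x_1 + 15/64x_2 - 165/64
  leading term x_1: no divisor's leading term divides it; move 45/16x_1 to the remainder.
  leading term x_2: no divisor's leading term divides it; move 15/64x_2 to the remainder.
  leading term 1: no divisor's leading term divides it; move -165/64 to the remainder.
  remainder 45/16x_1 + 15/64x_2 - 165/64 ≠ 0; add g_3 = 45/16x_1 + 15/64x_2 - 165/64 to the basis.

S(f_1,g_3): lcm = x_1x_2. S = -1/2x_1 - 1/12x_2^2 + 43/24x_2 + 19/8.
  leading term x_1: subtract (-8/45)·g_3 from -1/2x_1 - 1/12x_2^2 + 43/24x_2 + 19/8 → -1/12x_2^2 + 11/6x_2 + 23/12
  leading term x_2^2: no divisor's leading term divides it; move -1/12x_2^2 to the remainder.
  leading term x_2: no divisor's leading term divides it; move 11/6x_2 to the remainder.
  leading term 1: no divisor's leading term divides it; move 23/12 to the remainder.
  remainder -1/12x_2^2 + 11/6x_2 + 23/12 ≠ 0; add g_4 = -1/12x_2^2 + 11/6x_2 + 23/12 to the basis.

The other S-polynomials (S(f_2,g_3), S(f_1,g_4), S(f_2,g_4), S(g_3,g_4)) all reduce to 0 modulo the current basis, so we have a Gröbner basis.
Inter-reduce: drop elements whose leading term is divisible by another's, tail-reduce, and make monic.

G = {x_1 + 1/12x_2 - 11/12, x_2^2 - 22x_2 - 23}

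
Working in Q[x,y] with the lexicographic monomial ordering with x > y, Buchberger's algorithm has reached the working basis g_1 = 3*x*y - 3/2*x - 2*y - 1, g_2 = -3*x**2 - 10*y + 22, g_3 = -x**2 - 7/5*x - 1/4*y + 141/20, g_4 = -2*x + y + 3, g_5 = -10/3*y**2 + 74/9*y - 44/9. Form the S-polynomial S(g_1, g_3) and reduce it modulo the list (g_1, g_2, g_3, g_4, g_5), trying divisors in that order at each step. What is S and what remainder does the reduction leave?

S(g_1, g_3) = -1/2*x**2 - 31/15*x*y - 1/3*x - 1/4*y**2 + 141/20*y; remainder on division = 1087/180*y - 1087/180.

lcm(LM(g_1), LM(g_3)) = x**2*y.
S = (lcm/LT(g_1))·g_1 − (lcm/LT(g_3))·g_3 = -1/2*x**2 - 31/15*x*y - 1/3*x - 1/4*y**2 + 141/20*y.
Reduce S modulo (g_1, g_2, g_3, g_4, g_5) in that order:
  leading term x**2: subtract (1/6)·g_2 from -1/2*x**2 - 31/15*x*y - 1/3*x - 1/4*y**2 + 141/20*y → -31/15*x*y - 1/3*x - 1/4*y**2 + 523/60*y - 11/3
  leading term x*y: subtract (-31/45)·g_1 from -31/15*x*y - 1/3*x - 1/4*y**2 + 523/60*y - 11/3 → -41/30*x - 1/4*y**2 + 1321/180*y - 196/45
  leading term x: subtract (41/60)·g_4 from -41/30*x - 1/4*y**2 + 1321/180*y - 196/45 → -1/4*y**2 + 599/90*y - 1153/180
  leading term y**2: subtract (3/40)·g_5 from -1/4*y**2 + 599/90*y - 1153/180 → 1087/180*y - 1087/180
  leading term y: no divisor's leading term divides it; move 1087/180*y to the remainder.
  leading term 1: no divisor's leading term divides it; move -1087/180 to the remainder.
The remainder 1087/180*y - 1087/180 is nonzero, so it would be added as the next basis element.
An S-polynomial is built so that the two leading terms cancel; whether anything survives reduction is exactly the Gröbner-basis criterion.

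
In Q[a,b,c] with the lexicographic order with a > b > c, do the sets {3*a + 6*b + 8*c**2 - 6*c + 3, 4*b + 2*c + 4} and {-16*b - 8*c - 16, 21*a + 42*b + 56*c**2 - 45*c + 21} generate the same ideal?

No, the ideals differ.

Two ideals are equal iff their reduced Gröbner bases coincide (the reduced basis is unique for a fixed ordering).
Buchberger on the first generating set:
f_1 = 3*a + 6*b + 8*c**2 - 6*c + 3, LT = a.
f_2 = 4*b + 2*c + 4, LT = b.

The S-polynomials (S(f_1,f_2)) all reduce to 0 modulo the current basis, so we have a Gröbner basis.
Inter-reduce: drop elements whose leading term is divisible by another's, tail-reduce, and make monic.
Reduced Gröbner basis: {a + 8/3*c**2 - 3*c - 1, b + 1/2*c + 1}.

Buchberger on the second generating set:
h_1 = -16*b - 8*c - 16, LT = b.
h_2 = 21*a + 42*b + 56*c**2 - 45*c + 21, LT = a.

The S-polynomials (S(h_1,h_2)) all reduce to 0 modulo the current basis, so we have a Gröbner basis.
Inter-reduce: drop elements whose leading term is divisible by another's, tail-reduce, and make monic.
Reduced Gröbner basis: {a + 8/3*c**2 - 22/7*c - 1, b + 1/2*c + 1}.

Since the reduced bases disagree, the two ideals are not the same.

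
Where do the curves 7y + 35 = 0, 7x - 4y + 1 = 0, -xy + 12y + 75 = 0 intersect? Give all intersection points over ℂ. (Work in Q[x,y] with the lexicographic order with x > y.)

Compute a lex Gröbner basis by Buchberger's algorithm.
f_1 = 7y + 35, LT = y.
f_2 = 7x - 4y + 1, LT = x.
f_3 = -xy + 12y + 75, LT = xy.

The S-polynomials (S(f_1,f_2), S(f_1,f_3), S(f_2,f_3)) all reduce to 0 modulo the current basis, so we have a Gröbner basis.
Inter-reduce: drop elements whose leading term is divisible by another's, tail-reduce, and make monic.
Reduced Gröbner basis: {x + 3, y + 5}.

The lex basis is triangular: the last element involves only y. Solving y + 5 = 0 gives y ∈ {-5}; substituting each value into the earlier elements determines the remaining variables.
  y = -5: the earlier basis element becomes x + 3 = 0, giving x = -3 — point (-3, -5).

{(-3, -5)}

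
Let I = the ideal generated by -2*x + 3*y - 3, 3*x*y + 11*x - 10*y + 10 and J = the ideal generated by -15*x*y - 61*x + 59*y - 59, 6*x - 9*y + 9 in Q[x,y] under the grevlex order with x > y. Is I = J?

Yes, the ideals are equal.

Equality of ideals is decidable: compute both reduced Gröbner bases (unique for the ordering) and check whether they agree.
Buchberger on the first generating set:
f_1 = -2*x + 3*y - 3, LT = x.
f_2 = 3*x*y + 11*x - 10*y + 10, LT = x*y.

S(f_1,f_2): lcm = x*y. S = -3/2*y**2 - 11/3*x + 29/6*y - 10/3.
  leading term y**2: no divisor's leading term divides it; move -3/2*y**2 to the remainder.
  leading term x: subtract (11/6)·f_1 from -11/3*x + 29/6*y - 10/3 → -2/3*y + 13/6
  leading term y: no divisor's leading term divides it; move -2/3*y to the remainder.
  leading term 1: no divisor's leading term divides it; move 13/6 to the remainder.
  remainder -3/2*y**2 - 2/3*y + 13/6 ≠ 0; add g_3 = -3/2*y**2 - 2/3*y + 13/6 to the basis.

S(f_1,g_3): leading monomials are coprime, so the S-polynomial reduces to 0 (Buchberger's first criterion).
S(f_2,g_3): lcm = x*y**2. S = 29/9*x*y - 10/3*y**2 + 13/9*x + 10/3*y.
  leading term x*y: subtract (-29/18*y)·f_1 from 29/9*x*y - 10/3*y**2 + 13/9*x + 10/3*y → 3/2*y**2 + 13/9*x - 3/2*y
  leading term y**2: subtract (-1)·g_3 from 3/2*y**2 + 13/9*x - 3/2*y → 13/9*x - 13/6*y + 13/6
  leading term x: subtract (-13/18)·f_1 from 13/9*x - 13/6*y + 13/6 → 0
  remainder 0.

Every S-polynomial of the final basis reduces to 0, so we have a Gröbner basis.
Inter-reduce: drop elements whose leading term is divisible by another's, tail-reduce, and make monic.
Reduced Gröbner basis: {y**2 + 4/9*y - 13/9, x - 3/2*y + 3/2}.

Buchberger on the second generating set:
h_1 = -15*x*y - 61*x + 59*y - 59, LT = x*y.
h_2 = 6*x - 9*y + 9, LT = x.

S(h_1,h_2): lcm = x*y. S = 3/2*y**2 + 61/15*x - 163/30*y + 59/15.
  leading term y**2: no divisor's leading term divides it; move 3/2*y**2 to the remainder.
  leading term x: subtract (61/90)·h_2 from 61/15*x - 163/30*y + 59/15 → 2/3*y - 13/6
  leading term y: no divisor's leading term divides it; move 2/3*y to the remainder.
  leading term 1: no divisor's leading term divides it; move -13/6 to the remainder.
  remainder 3/2*y**2 + 2/3*y - 13/6 ≠ 0; add k_3 = 3/2*y**2 + 2/3*y - 13/6 to the basis.

S(h_1,k_3): lcm = x*y**2. S = 163/45*x*y - 59/15*y**2 + 13/9*x + 59/15*y.
  leading term x*y: subtract (-163/675)·h_1 from 163/45*x*y - 59/15*y**2 + 13/9*x + 59/15*y → -59/15*y**2 - 8968/675*x + 12272/675*y - 9617/675
  leading term y**2: subtract (-118/45)·k_3 from -59/15*y**2 - 8968/675*x + 12272/675*y - 9617/675 → -8968/675*x + 4484/225*y - 4484/225
  leading term x: subtract (-4484/2025)·h_2 from -8968/675*x + 4484/225*y - 4484/225 → 0
  remainder 0.

S(h_2,k_3): leading monomials are coprime, so the S-polynomial reduces to 0 (Buchberger's first criterion).
Every S-polynomial of the final basis reduces to 0, so we have a Gröbner basis.
Inter-reduce: drop elements whose leading term is divisible by another's, tail-reduce, and make monic.
Reduced Gröbner basis: {y**2 + 4/9*y - 13/9, x - 3/2*y + 3/2}.

Same reduced basis, so the two generating sets span the same ideal.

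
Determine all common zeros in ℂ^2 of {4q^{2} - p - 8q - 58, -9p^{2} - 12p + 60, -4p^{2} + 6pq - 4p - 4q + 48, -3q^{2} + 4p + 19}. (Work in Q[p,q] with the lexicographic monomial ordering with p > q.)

Compute a lex Gröbner basis by Buchberger's algorithm.
f_1 = -p + 4q^{2} - 8q - 58, LT = p.
f_2 = -9p^{2} - 12p + 60, LT = p^{2}.
f_3 = -4p^{2} + 6pq - 4p - 4q + 48, LT = p^{2}.
f_4 = 4p - 3q^{2} + 19, LT = p.

S(f_1,f_2): lcm = p^{2}. S = -4pq^{2} + 8pq + \tfrac{170}{3}p + \tfrac{20}{3}.
  reduce S modulo (f_1, f_2, f_3, f_4):
  remainder -16q^{4} + 64q^{3} + \tfrac{1184}{3}q^{2} - \tfrac{2752}{3}q - 3280 ≠ 0; add h_5 = -16q^{4} + 64q^{3} + \tfrac{1184}{3}q^{2} - \tfrac{2752}{3}q - 3280 to the basis.

S(f_1,f_3): lcm = p^{2}. S = -4pq^{2} + \tfrac{19}{2}pq + 57p - q + 12.
  reduce S modulo (f_1, f_2, f_3, f_4, h_5):
  remainder 6q^{3} - \tfrac{32}{3}q^{2} - \tfrac{272}{3}q - 14 ≠ 0; add h_6 = 6q^{3} - \tfrac{32}{3}q^{2} - \tfrac{272}{3}q - 14 to the basis.

S(f_1,f_4): lcm = p. S = -\tfrac{13}{4}q^{2} + 8q + \tfrac{213}{4}.
  reduce S modulo (f_1, f_2, f_3, f_4, h_5, h_6):
  remainder -\tfrac{13}{4}q^{2} + 8q + \tfrac{213}{4} ≠ 0; add h_7 = -\tfrac{13}{4}q^{2} + 8q + \tfrac{213}{4} to the basis.

S(f_2,f_4): lcm = p^{2}. S = \tfrac{3}{4}pq^{2} - \tfrac{41}{12}p - \tfrac{20}{3}.
  reduce S modulo (f_1, f_2, f_3, f_4, h_5, h_6, h_7):
  remainder \tfrac{178}{13}q + \tfrac{534}{13} ≠ 0; add h_8 = \tfrac{178}{13}q + \tfrac{534}{13} to the basis.

The other S-polynomials (S(f_2,f_3), S(f_3,f_4), S(f_1,h_5), S(f_2,h_5), S(f_3,h_5), S(f_4,h_5), S(f_1,h_6), S(f_2,h_6), S(f_3,h_6), S(f_4,h_6), S(h_5,h_6), S(f_1,h_7), S(f_2,h_7), S(f_3,h_7), S(f_4,h_7), S(h_5,h_7), S(h_6,h_7), S(f_1,h_8), S(f_2,h_8), S(f_3,h_8), S(f_4,h_8), S(h_5,h_8), S(h_6,h_8), S(h_7,h_8)) all reduce to 0 modulo the current basis, so we have a Gröbner basis.
Inter-reduce: drop elements whose leading term is divisible by another's, tail-reduce, and make monic.
Reduced Gröbner basis: {p - 2, q + 3}.

From the last basis element, q + 3 = 0, so q takes values in {-3}. Each choice, substituted upward through the basis, yields the corresponding point(s) of the solution set.
  q = -3: the earlier basis element becomes p - 2 = 0, giving p = 2 — point (2, -3).
A lex Gröbner basis triangularizes the system, enabling back-substitution.

{(2, -3)}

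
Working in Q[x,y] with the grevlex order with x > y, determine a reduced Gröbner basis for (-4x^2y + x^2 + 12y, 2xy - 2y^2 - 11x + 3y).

G = {x^3 - 5/84x^2 - 22/7x + 1/7y, y^3 + 21/4x^2 + 5/2y^2 + 22x - 9y, xy - y^2 - 11/2x + 3/2y}

f_1 = -4x^2y + x^2 + 12y, LT = x^2y.
f_2 = 2xy - 2y^2 - 11x + 3y, LT = xy.

S(f_1,f_2): lcm = x^2y. S = xy^2 + 21/4x^2 - 3/2xy - 3y.
  leading term xy^2: subtract (1/2y)·f_2 from xy^2 + 21/4x^2 - 3/2xy - 3y → y^3 + 21/4x^2 + 4xy - 3/2y^2 - 3y
  leading term y^3: no divisor's leading term divides it; move y^3 to the remainder.
  leading term x^2: no divisor's leading term divides it; move 21/4x^2 to the remainder.
  leading term xy: subtract (2)·f_2 from 4xy - 3/2y^2 - 3y → 5/2y^2 + 22x - 9y
  leading term y^2: no divisor's leading term divides it; move 5/2y^2 to the remainder.
  leading term x: no divisor's leading term divides it; move 22x to the remainder.
  leading term y: no divisor's leading term divides it; move -9y to the remainder.
  remainder y^3 + 21/4x^2 + 5/2y^2 + 22x - 9y ≠ 0; add g_3 = y^3 + 21/4x^2 + 5/2y^2 + 22x - 9y to the basis.

S(f_1,g_3): lcm = x^2y^3. S = -21/4x^4 - 11/4x^2y^2 - 22x^3 + 9x^2y - 3y^3.
  leading term x^4: no divisor's leading term divides it; move -21/4x^4 to the remainder.
  leading term x^2y^2: subtract (11/16y)·f_1 from -11/4x^2y^2 - 22x^3 + 9x^2y - 3y^3 → -22x^3 + 133/16x^2y - 3y^3 - 33/4y^2
  leading term x^3: no divisor's leading term divides it; move -22x^3 to the remainder.
  leading term x^2y: subtract (-133/64)·f_1 from 133/16x^2y - 3y^3 - 33/4y^2 → -3y^3 + 133/64x^2 - 33/4y^2 + 399/16y
  leading term y^3: subtract (-3)·g_3 from -3y^3 + 133/64x^2 - 33/4y^2 + 399/16y → 1141/64x^2 - 3/4y^2 + 66x - 33/16y
  leading term x^2: no divisor's leading term divides it; move 1141/64x^2 to the remainder.
  leading term y^2: no divisor's leading term divides it; move -3/4y^2 to the remainder.
  leading term x: no divisor's leading term divides it; move 66x to the remainder.
  leading term y: no divisor's leading term divides it; move -33/16y to the remainder.
  remainder -21/4x^4 - 22x^3 + 1141/64x^2 - 3/4y^2 + 66x - 33/16y ≠ 0; add g_4 = -21/4x^4 - 22x^3 + 1141/64x^2 - 3/4y^2 + 66x - 33/16y to the basis.

S(f_2,g_3): lcm = xy^3. S = -y^4 - 21/4x^3 - 8xy^2 + 3/2y^3 - 22x^2 + 9xy.
  leading term y^4: subtract (-y)·g_3 from -y^4 - 21/4x^3 - 8xy^2 + 3/2y^3 - 22x^2 + 9xy → -21/4x^3 + 21/4x^2y - 8xy^2 + 4y^3 - 22x^2 + 31xy - 9y^2
  leading term x^3: no divisor's leading term divides it; move -21/4x^3 to the remainder.
  leading term x^2y: subtract (-21/16)·f_1 from 21/4x^2y - 8xy^2 + 4y^3 - 22x^2 + 31xy - 9y^2 → -8xy^2 + 4y^3 - 331/16x^2 + 31xy - 9y^2 + 63/4y
  leading term xy^2: subtract (-4y)·f_2 from -8xy^2 + 4y^3 - 331/16x^2 + 31xy - 9y^2 + 63/4y → -4y^3 - 331/16x^2 - 13xy + 3y^2 + 63/4y
  leading term y^3: subtract (-4)·g_3 from -4y^3 - 331/16x^2 - 13xy + 3y^2 + 63/4y → 5/16x^2 - 13xy + 13y^2 + 88x - 81/4y
  leading term x^2: no divisor's leading term divides it; move 5/16x^2 to the remainder.
  leading term xy: subtract (-13/2)·f_2 from -13xy + 13y^2 + 88x - 81/4y → 33/2x - 3/4y
  leading term x: no divisor's leading term divides it; move 33/2x to the remainder.
  leading term y: no divisor's leading term divides it; move -3/4y to the remainder.
  remainder -21/4x^3 + 5/16x^2 + 33/2x - 3/4y ≠ 0; add g_5 = -21/4x^3 + 5/16x^2 + 33/2x - 3/4y to the basis.

S(f_1,g_4): lcm = x^4y. S = -1/4x^4 - 88/21x^3y + 19/48x^2y - 1/7y^3 + 88/7xy - 11/28y^2.
  leading term x^4: subtract (1/21)·g_4 from -1/4x^4 - 88/21x^3y + 19/48x^2y - 1/7y^3 + 88/7xy - 11/28y^2 → -88/21x^3y + 22/21x^3 + 19/48x^2y - 1/7y^3 - 163/192x^2 + 88/7xy - 5/14y^2 - 22/7x + 11/112y
  leading term x^3y: subtract (22/21x)·f_1 from -88/21x^3y + 22/21x^3 + 19/48x^2y - 1/7y^3 - 163/192x^2 + 88/7xy - 5/14y^2 - 22/7x + 11/112y → 19/48x^2y - 1/7y^3 - 163/192x^2 - 5/14y^2 - 22/7x + 11/112y
  leading term x^2y: subtract (-19/192)·f_1 from 19/48x^2y - 1/7y^3 - 163/192x^2 - 5/14y^2 - 22/7x + 11/112y → -1/7y^3 - 3/4x^2 - 5/14y^2 - 22/7x + 9/7y
  leading term y^3: subtract (-1/7)·g_3 from -1/7y^3 - 3/4x^2 - 5/14y^2 - 22/7x + 9/7y → 0
  remainder 0.

S(f_2,g_4): lcm = x^4y. S = -x^3y^2 - 11/2x^4 - 113/42x^3y + 163/48x^2y - 1/7y^3 + 88/7xy - 11/28y^2.
  leading term x^3y^2: subtract (1/4xy)·f_1 from -x^3y^2 - 11/2x^4 - 113/42x^3y + 163/48x^2y - 1/7y^3 + 88/7xy - 11/28y^2 → -11/2x^4 - 247/84x^3y + 163/48x^2y - 3xy^2 - 1/7y^3 + 88/7xy - 11/28y^2
  leading term x^4: subtract (22/21)·g_4 from -11/2x^4 - 247/84x^3y + 163/48x^2y - 3xy^2 - 1/7y^3 + 88/7xy - 11/28y^2 → -247/84x^3y + 484/21x^3 + 163/48x^2y - 3xy^2 - 1/7y^3 - 1793/96x^2 + 88/7xy + 11/28y^2 - 484/7x + 121/56y
  leading term x^3y: subtract (247/336x)·f_1 from -247/84x^3y + 484/21x^3 + 163/48x^2y - 3xy^2 - 1/7y^3 - 1793/96x^2 + 88/7xy + 11/28y^2 - 484/7x + 121/56y → 357/16x^3 + 163/48x^2y - 3xy^2 - 1/7y^3 - 1793/96x^2 + 15/4xy + 11/28y^2 - 484/7x + 121/56y
  leading term x^3: subtract (-17/4)·g_5 from 357/16x^3 + 163/48x^2y - 3xy^2 - 1/7y^3 - 1793/96x^2 + 15/4xy + 11/28y^2 - 484/7x + 121/56y → 163/48x^2y - 3xy^2 - 1/7y^3 - 3331/192x^2 + 15/4xy + 11/28y^2 + 55/56x - 115/112y
  leading term x^2y: subtract (-163/192)·f_1 from 163/48x^2y - 3xy^2 - 1/7y^3 - 3331/192x^2 + 15/4xy + 11/28y^2 + 55/56x - 115/112y → -3xy^2 - 1/7y^3 - 33/2x^2 + 15/4xy + 11/28y^2 + 55/56x + 513/56y
  leading term xy^2: subtract (-3/2y)·f_2 from -3xy^2 - 1/7y^3 - 33/2x^2 + 15/4xy + 11/28y^2 + 55/56x + 513/56y → -22/7y^3 - 33/2x^2 - 51/4xy + 137/28y^2 + 55/56x + 513/56y
  leading term y^3: subtract (-22/7)·g_3 from -22/7y^3 - 33/2x^2 - 51/4xy + 137/28y^2 + 55/56x + 513/56y → -51/4xy + 51/4y^2 + 561/8x - 153/8y
  leading term xy: subtract (-51/8)·f_2 from -51/4xy + 51/4y^2 + 561/8x - 153/8y → 0
  remainder 0.

S(g_3,g_4): leading monomials are coprime, so the S-polynomial reduces to 0 (Buchberger's first criterion).
S(f_1,g_5): lcm = x^3y. S = -1/4x^3 + 5/84x^2y + 1/7xy - 1/7y^2.
  leading term x^3: subtract (1/21)·g_5 from -1/4x^3 + 5/84x^2y + 1/7xy - 1/7y^2 → 5/84x^2y - 5/336x^2 + 1/7xy - 1/7y^2 - 11/14x + 1/28y
  leading term x^2y: subtract (-5/336)·f_1 from 5/84x^2y - 5/336x^2 + 1/7xy - 1/7y^2 - 11/14x + 1/28y → 1/7xy - 1/7y^2 - 11/14x + 3/14y
  leading term xy: subtract (1/14)·f_2 from 1/7xy - 1/7y^2 - 11/14x + 3/14y → 0
  remainder 0.

S(f_2,g_5): lcm = x^3y. S = -x^2y^2 - 11/2x^3 + 131/84x^2y + 22/7xy - 1/7y^2.
  leading term x^2y^2: subtract (1/4y)·f_1 from -x^2y^2 - 11/2x^3 + 131/84x^2y + 22/7xy - 1/7y^2 → -11/2x^3 + 55/42x^2y + 22/7xy - 22/7y^2
  leading term x^3: subtract (22/21)·g_5 from -11/2x^3 + 55/42x^2y + 22/7xy - 22/7y^2 → 55/42x^2y - 55/168x^2 + 22/7xy - 22/7y^2 - 121/7x + 11/14y
  leading term x^2y: subtract (-55/168)·f_1 from 55/42x^2y - 55/168x^2 + 22/7xy - 22/7y^2 - 121/7x + 11/14y → 22/7xy - 22/7y^2 - 121/7x + 33/7y
  leading term xy: subtract (11/7)·f_2 from 22/7xy - 22/7y^2 - 121/7x + 33/7y → 0
  remainder 0.

S(g_3,g_5): leading monomials are coprime, so the S-polynomial reduces to 0 (Buchberger's first criterion).
S(g_4,g_5): lcm = x^4. S = 17/4x^3 - 85/336x^2 - 1/7xy + 1/7y^2 - 88/7x + 11/28y.
  leading term x^3: subtract (-17/21)·g_5 from 17/4x^3 - 85/336x^2 - 1/7xy + 1/7y^2 - 88/7x + 11/28y → -1/7xy + 1/7y^2 + 11/14x - 3/14y
  leading term xy: subtract (-1/14)·f_2 from -1/7xy + 1/7y^2 + 11/14x - 3/14y → 0
  remainder 0.

Every S-polynomial of the final basis reduces to 0, so we have a Gröbner basis.
Inter-reduce: drop elements whose leading term is divisible by another's, tail-reduce, and make monic.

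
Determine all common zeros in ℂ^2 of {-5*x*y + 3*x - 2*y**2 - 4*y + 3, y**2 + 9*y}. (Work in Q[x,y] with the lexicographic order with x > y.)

{(41/16, -9), (-1, 0)}

Compute a lex Gröbner basis by Buchberger's algorithm.
f_1 = -5*x*y + 3*x - 2*y**2 - 4*y + 3, LT = x*y.
f_2 = y**2 + 9*y, LT = y**2.

S(f_1,f_2): lcm = x*y**2. S = -48/5*x*y + 2/5*y**3 + 4/5*y**2 - 3/5*y.
  leading term x*y: subtract (48/25)·f_1 from -48/5*x*y + 2/5*y**3 + 4/5*y**2 - 3/5*y → -144/25*x + 2/5*y**3 + 116/25*y**2 + 177/25*y - 144/25
  leading term x: no divisor's leading term divides it; move -144/25*x to the remainder.
  leading term y**3: subtract (2/5*y)·f_2 from 2/5*y**3 + 116/25*y**2 + 177/25*y - 144/25 → 26/25*y**2 + 177/25*y - 144/25
  leading term y**2: subtract (26/25)·f_2 from 26/25*y**2 + 177/25*y - 144/25 → -57/25*y - 144/25
  leading term y: no divisor's leading term divides it; move -57/25*y to the remainder.
  leading term 1: no divisor's leading term divides it; move -144/25 to the remainder.
  remainder -144/25*x - 57/25*y - 144/25 ≠ 0; add h_3 = -144/25*x - 57/25*y - 144/25 to the basis.

S(f_1,h_3): lcm = x*y. S = -3/5*x + 1/240*y**2 - 1/5*y - 3/5.
  leading term x: subtract (5/48)·h_3 from -3/5*x + 1/240*y**2 - 1/5*y - 3/5 → 1/240*y**2 + 3/80*y
  leading term y**2: subtract (1/240)·f_2 from 1/240*y**2 + 3/80*y → 0
  remainder 0.

S(f_2,h_3): leading monomials are coprime, so the S-polynomial reduces to 0 (Buchberger's first criterion).
Every S-polynomial of the final basis reduces to 0, so we have a Gröbner basis.
Inter-reduce: drop elements whose leading term is divisible by another's, tail-reduce, and make monic.
Reduced Gröbner basis: {x + 19/48*y + 1, y**2 + 9*y}.

A lex Gröbner basis eliminates variables successively. Here y**2 + 9*y depends only on y, with roots {-9, 0}; lifting each root through the earlier basis elements recovers the full solutions.
  y = -9: the earlier basis element becomes x - 41/16 = 0, giving x = 41/16 — point (41/16, -9).
  y = 0: the earlier basis element becomes x + 1 = 0, giving x = -1 — point (-1, 0).
Check: every point annihilates each of the original generators.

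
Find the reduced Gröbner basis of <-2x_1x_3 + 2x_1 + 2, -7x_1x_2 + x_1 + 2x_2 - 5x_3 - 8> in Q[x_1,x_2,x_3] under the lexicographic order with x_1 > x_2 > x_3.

f_1 = -2x_1x_3 + 2x_1 + 2, LT = x_1x_3.
f_2 = -7x_1x_2 + x_1 + 2x_2 - 5x_3 - 8, LT = x_1x_2.

S(f_1,f_2): lcm = x_1x_2x_3. S = -x_1x_2 + \tfrac{1}{7}x_1x_3 + \tfrac{2}{7}x_2x_3 - x_2 - \tfrac{5}{7}x_3^{2} - \tfrac{8}{7}x_3.
  reduce S modulo (f_1, f_2):
  remainder \tfrac{2}{7}x_2x_3 - \tfrac{9}{7}x_2 - \tfrac{5}{7}x_3^{2} - \tfrac{3}{7}x_3 + \tfrac{9}{7} ≠ 0; add g_3 = \tfrac{2}{7}x_2x_3 - \tfrac{9}{7}x_2 - \tfrac{5}{7}x_3^{2} - \tfrac{3}{7}x_3 + \tfrac{9}{7} to the basis.

The other S-polynomials (S(f_1,g_3), S(f_2,g_3)) all reduce to 0 modulo the current basis, so we have a Gröbner basis.

G = {x_1x_2 - \tfrac{1}{7}x_1 - \tfrac{2}{7}x_2 + \tfrac{5}{7}x_3 + \tfrac{8}{7}, x_1x_3 - x_1 - 1, x_2x_3 - \tfrac{9}{2}x_2 - \tfrac{5}{2}x_3^{2} - \tfrac{3}{2}x_3 + \tfrac{9}{2}}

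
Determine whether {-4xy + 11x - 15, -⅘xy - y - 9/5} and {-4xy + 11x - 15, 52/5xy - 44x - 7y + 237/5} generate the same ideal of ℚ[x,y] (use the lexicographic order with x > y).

Yes, the ideals are equal.

Equality of ideals is decidable: compute both reduced Gröbner bases (unique for the ordering) and check whether they agree.
Buchberger on the first generating set:
f_1 = -4xy + 11x - 15, LT = xy.
f_2 = -⅘xy - y - 9/5, LT = xy.

S(f_1,f_2): lcm = xy. S = -11/4x - 5/4y + 3/2.
  leading term x: no divisor's leading term divides it; move -11/4x to the remainder.
  leading term y: no divisor's leading term divides it; move -5/4y to the remainder.
  leading term 1: no divisor's leading term divides it; move 3/2 to the remainder.
  remainder -11/4x - 5/4y + 3/2 ≠ 0; add g_3 = -11/4x - 5/4y + 3/2 to the basis.

S(f_1,g_3): lcm = xy. S = -11/4x - 5/11y² + 6/11y + 15/4.
  leading term x: subtract (1)·g_3 from -11/4x - 5/11y² + 6/11y + 15/4 → -5/11y² + 79/44y + 9/4
  leading term y²: no divisor's leading term divides it; move -5/11y² to the remainder.
  leading term y: no divisor's leading term divides it; move 79/44y to the remainder.
  leading term 1: no divisor's leading term divides it; move 9/4 to the remainder.
  remainder -5/11y² + 79/44y + 9/4 ≠ 0; add g_4 = -5/11y² + 79/44y + 9/4 to the basis.

S(f_2,g_3): lcm = xy. S = -5/11y² + 79/44y + 9/4.
  leading term y²: subtract (1)·g_4 from -5/11y² + 79/44y + 9/4 → 0
  remainder 0.

S(f_1,g_4): lcm = xy². S = 6/5xy + 99/20x + 15/4y.
  leading term xy: subtract (-3/10)·f_1 from 6/5xy + 99/20x + 15/4y → 33/4x + 15/4y - 9/2
  leading term x: subtract (-3)·g_3 from 33/4x + 15/4y - 9/2 → 0
  remainder 0.

S(f_2,g_4): lcm = xy². S = 79/20xy + 99/20x + 5/4y² + 9/4y.
  leading term xy: subtract (-79/80)·f_1 from 79/20xy + 99/20x + 5/4y² + 9/4y → 253/16x + 5/4y² + 9/4y - 237/16
  leading term x: subtract (-23/4)·g_3 from 253/16x + 5/4y² + 9/4y - 237/16 → 5/4y² - 79/16y - 99/16
  leading term y²: subtract (-11/4)·g_4 from 5/4y² - 79/16y - 99/16 → 0
  remainder 0.

S(g_3,g_4): leading monomials are coprime, so the S-polynomial reduces to 0 (Buchberger's first criterion).
Every S-polynomial of the final basis reduces to 0, so we have a Gröbner basis.
Inter-reduce: drop elements whose leading term is divisible by another's, tail-reduce, and make monic.
Reduced Gröbner basis: {x + 5/11y - 6/11, y² - 79/20y - 99/20}.

Buchberger on the second generating set:
h_1 = -4xy + 11x - 15, LT = xy.
h_2 = 52/5xy - 44x - 7y + 237/5, LT = xy.

S(h_1,h_2): lcm = xy. S = 77/52x + 35/52y - 21/26.
  leading term x: no divisor's leading term divides it; move 77/52x to the remainder.
  leading term y: no divisor's leading term divides it; move 35/52y to the remainder.
  leading term 1: no divisor's leading term divides it; move -21/26 to the remainder.
  remainder 77/52x + 35/52y - 21/26 ≠ 0; add k_3 = 77/52x + 35/52y - 21/26 to the basis.

S(h_1,k_3): lcm = xy. S = -11/4x - 5/11y² + 6/11y + 15/4.
  leading term x: subtract (-13/7)·k_3 from -11/4x - 5/11y² + 6/11y + 15/4 → -5/11y² + 79/44y + 9/4
  leading term y²: no divisor's leading term divides it; move -5/11y² to the remainder.
  leading term y: no divisor's leading term divides it; move 79/44y to the remainder.
  leading term 1: no divisor's leading term divides it; move 9/4 to the remainder.
  remainder -5/11y² + 79/44y + 9/4 ≠ 0; add k_4 = -5/11y² + 79/44y + 9/4 to the basis.

S(h_2,k_3): lcm = xy. S = -55/13x - 5/11y² - 73/572y + 237/52.
  leading term x: subtract (-20/7)·k_3 from -55/13x - 5/11y² - 73/572y + 237/52 → -5/11y² + 79/44y + 9/4
  leading term y²: subtract (1)·k_4 from -5/11y² + 79/44y + 9/4 → 0
  remainder 0.

S(h_1,k_4): lcm = xy². S = 6/5xy + 99/20x + 15/4y.
  leading term xy: subtract (-3/10)·h_1 from 6/5xy + 99/20x + 15/4y → 33/4x + 15/4y - 9/2
  leading term x: subtract (39/7)·k_3 from 33/4x + 15/4y - 9/2 → 0
  remainder 0.

S(h_2,k_4): lcm = xy². S = -73/260xy + 99/20x - 35/52y² + 237/52y.
  leading term xy: subtract (73/1040)·h_1 from -73/260xy + 99/20x - 35/52y² + 237/52y → 869/208x - 35/52y² + 237/52y + 219/208
  leading term x: subtract (79/28)·k_3 from 869/208x - 35/52y² + 237/52y + 219/208 → -35/52y² + 553/208y + 693/208
  leading term y²: subtract (77/52)·k_4 from -35/52y² + 553/208y + 693/208 → 0
  remainder 0.

S(k_3,k_4): leading monomials are coprime, so the S-polynomial reduces to 0 (Buchberger's first criterion).
Every S-polynomial of the final basis reduces to 0, so we have a Gröbner basis.
Inter-reduce: drop elements whose leading term is divisible by another's, tail-reduce, and make monic.
Reduced Gröbner basis: {x + 5/11y - 6/11, y² - 79/20y - 99/20}.

These coincide, so the ideals are equal.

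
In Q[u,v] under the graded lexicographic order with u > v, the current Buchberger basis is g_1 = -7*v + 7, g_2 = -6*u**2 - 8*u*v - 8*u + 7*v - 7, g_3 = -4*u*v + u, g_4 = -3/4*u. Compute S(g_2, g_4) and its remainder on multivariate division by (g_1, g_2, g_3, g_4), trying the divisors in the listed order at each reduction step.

lcm(LM(g_2), LM(g_4)) = u**2.
S = (lcm/LT(g_2))·g_2 − (lcm/LT(g_4))·g_4 = 4/3*u*v + 4/3*u - 7/6*v + 7/6.
Reduce S modulo (g_1, g_2, g_3, g_4) in that order:
  leading term u*v: subtract (-4/21*u)·g_1 from 4/3*u*v + 4/3*u - 7/6*v + 7/6 → 8/3*u - 7/6*v + 7/6
  leading term u: subtract (-32/9)·g_4 from 8/3*u - 7/6*v + 7/6 → -7/6*v + 7/6
  leading term v: subtract (1/6)·g_1 from -7/6*v + 7/6 → 0
The remainder is 0, so this S-polynomial contributes no new basis element.

S(g_2, g_4) = 4/3*u*v + 4/3*u - 7/6*v + 7/6; remainder on division = 0.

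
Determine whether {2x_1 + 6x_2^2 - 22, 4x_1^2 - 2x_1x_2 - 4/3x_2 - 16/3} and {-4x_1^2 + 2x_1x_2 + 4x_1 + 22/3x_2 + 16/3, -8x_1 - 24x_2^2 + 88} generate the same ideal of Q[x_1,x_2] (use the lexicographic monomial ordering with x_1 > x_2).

For a fixed monomial order, each ideal has a unique reduced Gröbner basis; comparing bases decides equality.
Buchberger on the first generating set:
f_1 = 2x_1 + 6x_2^2 - 22, LT = x_1.
f_2 = 4x_1^2 - 2x_1x_2 - 4/3x_2 - 16/3, LT = x_1^2.

S(f_1,f_2): lcm = x_1^2. S = 3x_1x_2^2 + 1/2x_1x_2 - 11x_1 + 1/3x_2 + 4/3.
  reduce S modulo (f_1, f_2):
  remainder -9x_2^4 - 3/2x_2^3 + 66x_2^2 + 35/6x_2 - 359/3 ≠ 0; add g_3 = -9x_2^4 - 3/2x_2^3 + 66x_2^2 + 35/6x_2 - 359/3 to the basis.

The other S-polynomials (S(f_1,g_3), S(f_2,g_3)) all reduce to 0 modulo the current basis, so we have a Gröbner basis.
Inter-reduce: drop elements whose leading term is divisible by another's, tail-reduce, and make monic.
Reduced Gröbner basis: {x_1 + 3x_2^2 - 11, x_2^4 + 1/6x_2^3 - 22/3x_2^2 - 35/54x_2 + 359/27}.

Buchberger on the second generating set:
h_1 = -4x_1^2 + 2x_1x_2 + 4x_1 + 22/3x_2 + 16/3, LT = x_1^2.
h_2 = -8x_1 - 24x_2^2 + 88, LT = x_1.

S(h_1,h_2): lcm = x_1^2. S = -3x_1x_2^2 - 1/2x_1x_2 + 10x_1 - 11/6x_2 - 4/3.
  reduce S modulo (h_1, h_2):
  remainder 9x_2^4 + 3/2x_2^3 - 63x_2^2 - 22/3x_2 + 326/3 ≠ 0; add k_3 = 9x_2^4 + 3/2x_2^3 - 63x_2^2 - 22/3x_2 + 326/3 to the basis.

The other S-polynomials (S(h_1,k_3), S(h_2,k_3)) all reduce to 0 modulo the current basis, so we have a Gröbner basis.
Inter-reduce: drop elements whose leading term is divisible by another's, tail-reduce, and make monic.
Reduced Gröbner basis: {x_1 + 3x_2^2 - 11, x_2^4 + 1/6x_2^3 - 7x_2^2 - 22/27x_2 + 326/27}.

Since the reduced bases disagree, the two ideals are not the same.
The same test decides containment: I ⊆ J iff every generator of I reduces to 0 modulo a Gröbner basis of J.

No, the ideals differ.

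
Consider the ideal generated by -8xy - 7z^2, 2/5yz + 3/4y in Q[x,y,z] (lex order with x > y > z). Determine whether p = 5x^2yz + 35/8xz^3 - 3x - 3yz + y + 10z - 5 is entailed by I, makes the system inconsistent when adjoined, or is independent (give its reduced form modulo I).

First compute the reduced Gröbner basis of I by Buchberger's algorithm.
f_1 = -8xy - 7z^2, LT = xy.
f_2 = 2/5yz + 3/4y, LT = yz.

S(f_1,f_2): lcm = xyz. S = -15/8xy + 7/8z^3.
  leading term xy: subtract (15/64)·f_1 from -15/8xy + 7/8z^3 → 7/8z^3 + 105/64z^2
  leading term z^3: no divisor's leading term divides it; move 7/8z^3 to the remainder.
  leading term z^2: no divisor's leading term divides it; move 105/64z^2 to the remainder.
  remainder 7/8z^3 + 105/64z^2 ≠ 0; add h_3 = 7/8z^3 + 105/64z^2 to the basis.

S(f_1,h_3): leading monomials are coprime, so the S-polynomial reduces to 0 (Buchberger's first criterion).
S(f_2,h_3): lcm = yz^3. S = 0.
  remainder 0.

Every S-polynomial of the final basis reduces to 0, so we have a Gröbner basis.
Inter-reduce: drop elements whose leading term is divisible by another's, tail-reduce, and make monic.
Reduced Gröbner basis: {xy + 7/8z^2, yz + 15/8y, z^3 + 15/8z^2}.
Label its elements g_1 = xy + 7/8z^2, g_2 = yz + 15/8y, g_3 = z^3 + 15/8z^2.

Reduce p = 5x^2yz + 35/8xz^3 - 3x - 3yz + y + 10z - 5 modulo G:
  leading term x^2yz: subtract (5xz)·g_1 from 5x^2yz + 35/8xz^3 - 3x - 3yz + y + 10z - 5 → -3x - 3yz + y + 10z - 5
  leading term x: no divisor's leading term divides it; move -3x to the remainder.
  leading term yz: subtract (-3)·g_2 from -3yz + y + 10z - 5 → 53/8y + 10z - 5
  leading term y: no divisor's leading term divides it; move 53/8y to the remainder.
  leading term z: no divisor's leading term divides it; move 10z to the remainder.
  leading term 1: no divisor's leading term divides it; move -5 to the remainder.
  normal form = -3x + 53/8y + 10z - 5.
The normal form is nonzero, so p ∉ I. Since p minus its normal form lies in I, I + (p) = I + (r) where r = -3x + 53/8y + 10z - 5; decide whether this ideal is the whole ring.
Run Buchberger on G together with r (pairs among the g_i already reduce to 0 since G is a Gröbner basis):
g_1 = xy + 7/8z^2, LT = xy.
g_2 = yz + 15/8y, LT = yz.
g_3 = z^3 + 15/8z^2, LT = z^3.
r = -3x + 53/8y + 10z - 5, LT = x.

S(g_1,g_2): lcm = xyz. S = -15/8xy + 7/8z^3.
  leading term xy: subtract (-15/8)·g_1 from -15/8xy + 7/8z^3 → 7/8z^3 + 105/64z^2
  leading term z^3: subtract (7/8)·g_3 from 7/8z^3 + 105/64z^2 → 0
  remainder 0.

S(g_1,g_3): leading monomials are coprime, so the S-polynomial reduces to 0 (Buchberger's first criterion).
S(g_1,r): lcm = xy. S = 53/24y^2 + 10/3yz - 5/3y + 7/8z^2.
  leading term y^2: no divisor's leading term divides it; move 53/24y^2 to the remainder.
  leading term yz: subtract (10/3)·g_2 from 10/3yz - 5/3y + 7/8z^2 → -95/12y + 7/8z^2
  leading term y: no divisor's leading term divides it; move -95/12y to the remainder.
  leading term z^2: no divisor's leading term divides it; move 7/8z^2 to the remainder.
  remainder 53/24y^2 - 95/12y + 7/8z^2 ≠ 0; add m_5 = 53/24y^2 - 95/12y + 7/8z^2 to the basis.

S(g_2,g_3): lcm = yz^3. S = 0.
  remainder 0.

S(g_2,r): leading monomials are coprime, so the S-polynomial reduces to 0 (Buchberger's first criterion).
S(g_3,r): leading monomials are coprime, so the S-polynomial reduces to 0 (Buchberger's first criterion).
S(g_1,m_5): lcm = xy^2. S = 190/53xy - 21/53xz^2 + 7/8yz^2.
  leading term xy: subtract (190/53)·g_1 from 190/53xy - 21/53xz^2 + 7/8yz^2 → -21/53xz^2 + 7/8yz^2 - 665/212z^2
  leading term xz^2: subtract (7/53z^2)·r from -21/53xz^2 + 7/8yz^2 - 665/212z^2 → -70/53z^3 - 525/212z^2
  leading term z^3: subtract (-70/53)·g_3 from -70/53z^3 - 525/212z^2 → 0
  remainder 0.

S(g_2,m_5): lcm = y^2z. S = 15/8y^2 + 190/53yz - 21/53z^3.
  leading term y^2: subtract (45/53)·m_5 from 15/8y^2 + 190/53yz - 21/53z^3 → 190/53yz + 1425/212y - 21/53z^3 - 315/424z^2
  leading term yz: subtract (190/53)·g_2 from 190/53yz + 1425/212y - 21/53z^3 - 315/424z^2 → -21/53z^3 - 315/424z^2
  leading term z^3: subtract (-21/53)·g_3 from -21/53z^3 - 315/424z^2 → 0
  remainder 0.

S(g_3,m_5): leading monomials are coprime, so the S-polynomial reduces to 0 (Buchberger's first criterion).
S(r,m_5): leading monomials are coprime, so the S-polynomial reduces to 0 (Buchberger's first criterion).
Every S-polynomial of the final basis reduces to 0, so we have a Gröbner basis.
Inter-reduce: drop elements whose leading term is divisible by another's, tail-reduce, and make monic.
Reduced Gröbner basis: {x - 53/24y - 10/3z + 5/3, y^2 - 190/53y + 21/53z^2, yz + 15/8y, z^3 + 15/8z^2}.
The reduced Gröbner basis of I + (p) is {x - 53/24y - 10/3z + 5/3, y^2 - 190/53y + 21/53z^2, yz + 15/8y, z^3 + 15/8z^2} ≠ {1}, a proper ideal, so the enlarged system stays consistent: p is independent of I, with normal form -3x + 53/8y + 10z - 5.

Ideal membership is decidable via reduction modulo a Gröbner basis.

5x^2yz + 35/8xz^3 - 3x - 3yz + y + 10z - 5 is independent of I; its normal form modulo I is -3x + 53/8y + 10z - 5.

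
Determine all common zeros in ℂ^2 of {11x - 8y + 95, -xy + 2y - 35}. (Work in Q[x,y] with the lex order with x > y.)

Compute a lex Gröbner basis by Buchberger's algorithm.
f_1 = 11x - 8y + 95, LT = x.
f_2 = -xy + 2y - 35, LT = xy.

S(f_1,f_2): lcm = xy. S = -8/11y^2 + 117/11y - 35.
  leading term y^2: no divisor's leading term divides it; move -8/11y^2 to the remainder.
  leading term y: no divisor's leading term divides it; move 117/11y to the remainder.
  leading term 1: no divisor's leading term divides it; move -35 to the remainder.
  remainder -8/11y^2 + 117/11y - 35 ≠ 0; add h_3 = -8/11y^2 + 117/11y - 35 to the basis.

The other S-polynomials (S(f_1,h_3), S(f_2,h_3)) all reduce to 0 modulo the current basis, so we have a Gröbner basis.
Inter-reduce: drop elements whose leading term is divisible by another's, tail-reduce, and make monic.
Reduced Gröbner basis: {x - 8/11y + 95/11, y^2 - 117/8y + 385/8}.

From the last basis element, y^2 - 117/8y + 385/8 = 0, so y takes values in {5, 77/8}. Each choice, substituted upward through the basis, yields the corresponding point(s) of the solution set.
  y = 5: the earlier basis element becomes x + 5 = 0, giving x = -5 — point (-5, 5).
  y = 77/8: the earlier basis element becomes x + 18/11 = 0, giving x = -18/11 — point (-18/11, 77/8).
Substituting each solution back into the original system confirms all equations vanish.

{(-5, 5), (-18/11, 77/8)}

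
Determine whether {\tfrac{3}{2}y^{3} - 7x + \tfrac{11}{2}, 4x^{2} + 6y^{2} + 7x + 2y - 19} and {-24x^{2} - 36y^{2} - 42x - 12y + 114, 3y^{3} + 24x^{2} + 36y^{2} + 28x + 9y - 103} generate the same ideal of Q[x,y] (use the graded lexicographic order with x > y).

No, the ideals differ.

For a fixed monomial order, each ideal has a unique reduced Gröbner basis; comparing bases decides equality.
Buchberger on the first generating set:
f_1 = \tfrac{3}{2}y^{3} - 7x + \tfrac{11}{2}, LT = y^{3}.
f_2 = 4x^{2} + 6y^{2} + 7x + 2y - 19, LT = x^{2}.

S(f_1,f_2): leading monomials are coprime, so the S-polynomial reduces to 0 (Buchberger's first criterion).
Every S-polynomial of the final basis reduces to 0, so we have a Gröbner basis.
Inter-reduce: drop elements whose leading term is divisible by another's, tail-reduce, and make monic.
Reduced Gröbner basis: {y^{3} - \tfrac{14}{3}x + \tfrac{11}{3}, x^{2} + \tfrac{3}{2}y^{2} + \tfrac{7}{4}x + \tfrac{1}{2}y - \tfrac{19}{4}}.

Buchberger on the second generating set:
h_1 = -24x^{2} - 36y^{2} - 42x - 12y + 114, LT = x^{2}.
h_2 = 3y^{3} + 24x^{2} + 36y^{2} + 28x + 9y - 103, LT = y^{3}.

S(h_1,h_2): leading monomials are coprime, so the S-polynomial reduces to 0 (Buchberger's first criterion).
Every S-polynomial of the final basis reduces to 0, so we have a Gröbner basis.
Inter-reduce: drop elements whose leading term is divisible by another's, tail-reduce, and make monic.
Reduced Gröbner basis: {y^{3} - \tfrac{14}{3}x - y + \tfrac{11}{3}, x^{2} + \tfrac{3}{2}y^{2} + \tfrac{7}{4}x + \tfrac{1}{2}y - \tfrac{19}{4}}.

Since the reduced bases disagree, the two ideals are not the same.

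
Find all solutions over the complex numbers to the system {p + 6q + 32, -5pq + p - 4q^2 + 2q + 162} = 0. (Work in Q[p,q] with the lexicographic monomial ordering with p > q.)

{(-2, -5), (-26, -1)}

Compute a lex Gröbner basis by Buchberger's algorithm.
f_1 = p + 6q + 32, LT = p.
f_2 = -5pq + p - 4q^2 + 2q + 162, LT = pq.

S(f_1,f_2): lcm = pq. S = 1/5p + 26/5q^2 + 162/5q + 162/5.
  leading term p: subtract (1/5)·f_1 from 1/5p + 26/5q^2 + 162/5q + 162/5 → 26/5q^2 + 156/5q + 26
  leading term q^2: no divisor's leading term divides it; move 26/5q^2 to the remainder.
  leading term q: no divisor's leading term divides it; move 156/5q to the remainder.
  leading term 1: no divisor's leading term divides it; move 26 to the remainder.
  remainder 26/5q^2 + 156/5q + 26 ≠ 0; add h_3 = 26/5q^2 + 156/5q + 26 to the basis.

The other S-polynomials (S(f_1,h_3), S(f_2,h_3)) all reduce to 0 modulo the current basis, so we have a Gröbner basis.
Inter-reduce: drop elements whose leading term is divisible by another's, tail-reduce, and make monic.
Reduced Gröbner basis: {p + 6q + 32, q^2 + 6q + 5}.

The lex basis is triangular: the last element involves only q. Solving q^2 + 6q + 5 = 0 gives q ∈ {-5, -1}; substituting each value into the earlier elements determines the remaining variables.
  q = -5: the earlier basis element becomes p + 2 = 0, giving p = -2 — point (-2, -5).
  q = -1: the earlier basis element becomes p + 26 = 0, giving p = -26 — point (-26, -1).
This is the nonlinear analogue of row-reducing a linear system.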